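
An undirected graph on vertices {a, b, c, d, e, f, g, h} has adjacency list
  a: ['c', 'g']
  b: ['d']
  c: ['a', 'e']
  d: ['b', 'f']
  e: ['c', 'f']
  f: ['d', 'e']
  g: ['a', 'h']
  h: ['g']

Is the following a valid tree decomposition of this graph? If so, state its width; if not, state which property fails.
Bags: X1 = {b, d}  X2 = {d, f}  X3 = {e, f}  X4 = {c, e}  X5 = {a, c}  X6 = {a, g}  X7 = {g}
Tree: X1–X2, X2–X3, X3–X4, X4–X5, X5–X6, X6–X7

No — vertex h appears in no bag.

A tree decomposition must satisfy three properties: every vertex lies in some bag; for every edge, both endpoints lie together in some bag; and for every vertex, the bags containing it form a connected subtree. Here vertex h appears in no bag, so the decomposition is invalid.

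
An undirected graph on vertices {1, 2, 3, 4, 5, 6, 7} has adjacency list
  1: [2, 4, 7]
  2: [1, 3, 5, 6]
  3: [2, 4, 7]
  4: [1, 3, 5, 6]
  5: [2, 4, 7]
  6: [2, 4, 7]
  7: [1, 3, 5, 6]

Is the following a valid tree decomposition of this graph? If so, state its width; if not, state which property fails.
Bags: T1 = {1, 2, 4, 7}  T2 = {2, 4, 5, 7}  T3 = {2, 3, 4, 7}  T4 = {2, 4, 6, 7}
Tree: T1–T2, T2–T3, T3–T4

Every vertex of G appears in some bag (union = {1, 2, 3, 4, 5, 6, 7}); every edge is covered by a bag; and for each vertex v the set of bags containing v is connected in the bag tree. The decomposition is therefore valid. The largest bag has 4 vertices, so the width is 3.

Yes; width 3.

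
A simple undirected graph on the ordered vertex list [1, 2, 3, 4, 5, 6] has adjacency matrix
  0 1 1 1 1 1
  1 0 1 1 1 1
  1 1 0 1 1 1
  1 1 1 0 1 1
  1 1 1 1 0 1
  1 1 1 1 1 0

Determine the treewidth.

A width-5 tree decomposition is:
Bags: B1 = {1, 2, 3, 4, 5, 6}
Tree: (single bag)
A single bag containing all 6 vertices is trivially a valid decomposition of width 5. On the other hand G contains the 6-clique {1, 2, 3, 4, 5, 6}. A clique must lie in a single bag of any decomposition, so no decomposition can have width below 5. Therefore the treewidth is 5.

5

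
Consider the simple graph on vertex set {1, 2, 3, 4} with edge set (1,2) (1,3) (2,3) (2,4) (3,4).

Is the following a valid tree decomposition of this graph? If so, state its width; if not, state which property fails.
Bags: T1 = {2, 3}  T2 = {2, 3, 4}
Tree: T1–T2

No — vertex 1 appears in no bag.

A tree decomposition must satisfy three properties: every vertex lies in some bag; for every edge, both endpoints lie together in some bag; and for every vertex, the bags containing it form a connected subtree. Here vertex 1 appears in no bag, so the decomposition is invalid.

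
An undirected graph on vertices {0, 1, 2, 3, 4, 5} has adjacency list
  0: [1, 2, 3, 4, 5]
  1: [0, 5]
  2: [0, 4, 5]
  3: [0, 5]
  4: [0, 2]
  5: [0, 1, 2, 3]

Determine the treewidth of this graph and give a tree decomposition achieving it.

Each bag holds 3 vertices, so the decomposition has width 2, which upper-bounds the treewidth. On the other hand G contains the 3-clique {0, 2, 4}. A clique must lie in a single bag of any decomposition, so no decomposition can have width below 2. Combining the bounds, tw(G) = 2.

Treewidth 2.
Bags: B1 = {0, 2, 5}  B2 = {0, 3, 5}  B3 = {0, 2, 4}  B4 = {0, 1, 5}
Tree: B1–B2, B1–B3, B1–B4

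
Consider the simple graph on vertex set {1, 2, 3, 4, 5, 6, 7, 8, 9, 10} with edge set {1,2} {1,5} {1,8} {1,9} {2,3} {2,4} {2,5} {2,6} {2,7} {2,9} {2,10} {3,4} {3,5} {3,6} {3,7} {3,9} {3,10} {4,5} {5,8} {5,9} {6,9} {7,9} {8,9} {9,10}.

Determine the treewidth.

A width-3 tree decomposition is:
Bags: B1 = {2, 3, 5, 9}  B2 = {1, 2, 5, 9}  B3 = {2, 3, 4, 5}  B4 = {2, 3, 9, 10}  B5 = {2, 3, 6, 9}  B6 = {1, 5, 8, 9}  B7 = {2, 3, 7, 9}
Tree: B1–B2, B1–B3, B1–B4, B1–B5, B2–B6, B4–B7
Each bag holds 4 vertices, so the decomposition has width 3, which upper-bounds the treewidth. On the other hand G contains the 4-clique {1, 5, 8, 9}. A clique must lie in a single bag of any decomposition, so no decomposition can have width below 3. Combining the bounds, tw(G) = 3.

3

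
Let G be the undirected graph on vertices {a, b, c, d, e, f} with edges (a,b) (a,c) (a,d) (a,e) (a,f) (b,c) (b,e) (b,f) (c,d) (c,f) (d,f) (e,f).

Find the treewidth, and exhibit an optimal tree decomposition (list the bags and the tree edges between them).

The largest bag has 4 vertices, giving width 3; this decomposition certifies tw(G) ≤ 3. Conversely, {a, b, e, f} is a clique of size 4, and the vertices of any clique must share a bag in every tree decomposition; so some bag has ≥ 4 vertices and tw(G) ≥ 3. The upper and lower bounds meet at 3, so that is the treewidth.

Treewidth 3.
One optimal decomposition is:
Bags: B1 = {a, b, c, f}  B2 = {a, b, e, f}  B3 = {a, c, d, f}
Tree: B1–B2, B1–B3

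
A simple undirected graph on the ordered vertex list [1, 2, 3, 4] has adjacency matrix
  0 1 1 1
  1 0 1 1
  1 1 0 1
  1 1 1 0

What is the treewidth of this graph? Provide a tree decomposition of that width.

Treewidth 3.
Bags: B1 = {1, 2, 3, 4}
Tree: (single bag)

With just one bag of size 4, the width is 4 − 1 = 3, so tw(G) ≤ 3. For the lower bound, the 4 vertices {1, 2, 3, 4} are pairwise adjacent, and any tree decomposition puts a clique entirely inside one bag — forcing width ≥ 3. Hence tw(G) = 3 exactly.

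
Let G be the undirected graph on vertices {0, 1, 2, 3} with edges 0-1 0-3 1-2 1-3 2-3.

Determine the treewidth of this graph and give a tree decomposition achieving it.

Every bag has size at most 3, so the width is 3 − 1 = 2 and tw(G) ≤ 2. On the other hand G contains the 3-clique {0, 1, 3}. A clique must lie in a single bag of any decomposition, so no decomposition can have width below 2. Therefore the treewidth is 2.

Treewidth 2.
One such decomposition:
Bags: B1 = {0, 1, 3}  B2 = {1, 2, 3}
Tree: B1–B2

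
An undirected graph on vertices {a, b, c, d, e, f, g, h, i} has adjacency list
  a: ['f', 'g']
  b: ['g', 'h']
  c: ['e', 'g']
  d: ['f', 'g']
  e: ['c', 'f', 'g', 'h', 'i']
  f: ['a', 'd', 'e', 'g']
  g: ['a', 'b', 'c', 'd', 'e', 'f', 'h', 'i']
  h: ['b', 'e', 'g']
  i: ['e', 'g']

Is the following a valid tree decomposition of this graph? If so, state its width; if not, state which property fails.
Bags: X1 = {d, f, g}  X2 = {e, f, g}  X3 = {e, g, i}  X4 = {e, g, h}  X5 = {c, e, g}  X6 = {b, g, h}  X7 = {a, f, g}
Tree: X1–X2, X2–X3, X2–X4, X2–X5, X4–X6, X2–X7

Yes; width 2.

Vertex coverage: the bags together contain {a, b, c, d, e, f, g, h, i}, the full vertex set. Edge coverage: each edge of G has both endpoints in at least one bag. Running intersection: for every vertex, the bags containing it form a connected subtree. All three properties hold, so this is a valid tree decomposition of width max|bag| − 1 = 2, and hence tw(G) ≤ 2.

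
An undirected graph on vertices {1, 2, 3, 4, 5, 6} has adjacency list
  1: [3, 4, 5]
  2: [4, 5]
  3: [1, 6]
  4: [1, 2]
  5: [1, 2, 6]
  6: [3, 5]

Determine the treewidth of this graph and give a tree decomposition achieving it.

The largest bag has 3 vertices, giving width 2; this decomposition certifies tw(G) ≤ 2. The edges 4–2–5–1–4 form a cycle, so G is not a tree and its treewidth is at least 2. Combining the bounds, tw(G) = 2.

Treewidth 2.
Bags: B1 = {1, 2, 4}  B2 = {1, 2, 5}  B3 = {1, 3, 5}  B4 = {3, 5, 6}
Tree: B1–B2, B2–B3, B3–B4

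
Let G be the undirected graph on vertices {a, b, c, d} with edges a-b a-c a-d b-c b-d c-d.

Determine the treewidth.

A width-3 tree decomposition is:
Bags: B1 = {a, b, c, d}
Tree: (single bag)
A single bag containing all 4 vertices is trivially a valid decomposition of width 3. On the other hand G contains the 4-clique {a, b, c, d}. A clique must lie in a single bag of any decomposition, so no decomposition can have width below 3. Combining the bounds, tw(G) = 3.

3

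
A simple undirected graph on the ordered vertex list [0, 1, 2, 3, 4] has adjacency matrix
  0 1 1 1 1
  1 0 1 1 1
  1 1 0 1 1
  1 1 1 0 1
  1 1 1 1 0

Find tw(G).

A width-4 tree decomposition is:
Bags: B1 = {0, 1, 2, 3, 4}
Tree: (single bag)
With just one bag of size 5, the width is 5 − 1 = 4, so tw(G) ≤ 4. On the other hand G contains the 5-clique {0, 1, 2, 3, 4}. A clique must lie in a single bag of any decomposition, so no decomposition can have width below 4. Hence tw(G) = 4 exactly.

4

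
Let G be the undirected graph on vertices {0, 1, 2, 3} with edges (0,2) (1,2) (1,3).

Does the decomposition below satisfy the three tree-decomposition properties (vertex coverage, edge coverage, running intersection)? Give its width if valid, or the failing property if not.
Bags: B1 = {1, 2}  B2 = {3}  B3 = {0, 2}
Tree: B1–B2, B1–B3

No — edge (1,3) lies in no bag.

A tree decomposition must satisfy three properties: every vertex lies in some bag; for every edge, both endpoints lie together in some bag; and for every vertex, the bags containing it form a connected subtree. Here edge (1,3) lies in no bag, so the decomposition is invalid.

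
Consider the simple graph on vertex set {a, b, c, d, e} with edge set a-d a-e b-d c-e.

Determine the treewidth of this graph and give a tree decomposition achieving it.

Treewidth 1.
One optimal decomposition is:
Bags: B1 = {b, d}  B2 = {a, d}  B3 = {a, e}  B4 = {c, e}
Tree: B1–B2, B2–B3, B3–B4

The largest bag has 2 vertices, giving width 1; this decomposition certifies tw(G) ≤ 1. Any graph with an edge has treewidth ≥ 1, and G has the edge b–d. Therefore the treewidth is 1.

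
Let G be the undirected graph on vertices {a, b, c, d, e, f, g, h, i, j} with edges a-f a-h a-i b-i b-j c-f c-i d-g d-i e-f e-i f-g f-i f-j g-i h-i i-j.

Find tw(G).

2

A width-2 tree decomposition is:
Bags: B1 = {a, f, i}  B2 = {f, i, j}  B3 = {e, f, i}  B4 = {f, g, i}  B5 = {a, h, i}  B6 = {d, g, i}  B7 = {b, i, j}  B8 = {c, f, i}
Tree: B1–B2, B2–B3, B2–B4, B1–B5, B4–B6, B2–B7, B4–B8
Each bag holds 3 vertices, so the decomposition has width 2, which upper-bounds the treewidth. Conversely, {d, g, i} is a clique of size 3, and the vertices of any clique must share a bag in every tree decomposition; so some bag has ≥ 3 vertices and tw(G) ≥ 2. The upper and lower bounds meet at 2, so that is the treewidth.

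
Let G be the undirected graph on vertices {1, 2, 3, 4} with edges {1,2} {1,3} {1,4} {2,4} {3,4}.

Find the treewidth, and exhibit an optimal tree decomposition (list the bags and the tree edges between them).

The largest bag has 3 vertices, giving width 2; this decomposition certifies tw(G) ≤ 2. Conversely, {1, 2, 4} is a clique of size 3, and the vertices of any clique must share a bag in every tree decomposition; so some bag has ≥ 3 vertices and tw(G) ≥ 2. The upper and lower bounds meet at 2, so that is the treewidth.

Treewidth 2.
One optimal decomposition is:
Bags: B1 = {1, 3, 4}  B2 = {1, 2, 4}
Tree: B1–B2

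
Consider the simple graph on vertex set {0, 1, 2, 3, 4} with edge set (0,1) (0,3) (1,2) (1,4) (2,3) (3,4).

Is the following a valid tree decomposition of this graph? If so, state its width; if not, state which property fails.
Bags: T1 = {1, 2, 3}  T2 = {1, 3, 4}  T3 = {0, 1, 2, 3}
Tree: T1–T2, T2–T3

A tree decomposition must satisfy three properties: every vertex lies in some bag; for every edge, both endpoints lie together in some bag; and for every vertex, the bags containing it form a connected subtree. Here bags containing vertex 2 are not connected in the tree, so the decomposition is invalid.

No — bags containing vertex 2 are not connected in the tree.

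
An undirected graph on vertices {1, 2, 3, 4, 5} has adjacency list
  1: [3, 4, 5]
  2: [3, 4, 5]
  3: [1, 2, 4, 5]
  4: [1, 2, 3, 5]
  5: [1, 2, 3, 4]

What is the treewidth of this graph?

3

A width-3 tree decomposition is:
Bags: B1 = {2, 3, 4, 5}  B2 = {1, 3, 4, 5}
Tree: B1–B2
Each bag holds 4 vertices, so the decomposition has width 3, which upper-bounds the treewidth. Conversely, {1, 3, 4, 5} is a clique of size 4, and the vertices of any clique must share a bag in every tree decomposition; so some bag has ≥ 4 vertices and tw(G) ≥ 3. Therefore the treewidth is 3.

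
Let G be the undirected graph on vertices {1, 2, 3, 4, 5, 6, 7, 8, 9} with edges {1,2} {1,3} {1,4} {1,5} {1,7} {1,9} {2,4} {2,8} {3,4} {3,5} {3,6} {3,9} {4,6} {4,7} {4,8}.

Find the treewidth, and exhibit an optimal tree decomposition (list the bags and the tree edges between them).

The largest bag has 3 vertices, giving width 2; this decomposition certifies tw(G) ≤ 2. Conversely, {2, 4, 8} is a clique of size 3, and the vertices of any clique must share a bag in every tree decomposition; so some bag has ≥ 3 vertices and tw(G) ≥ 2. Hence tw(G) = 2 exactly.

Treewidth 2.
One such decomposition:
Bags: B1 = {1, 3, 9}  B2 = {1, 3, 4}  B3 = {1, 3, 5}  B4 = {1, 2, 4}  B5 = {3, 4, 6}  B6 = {1, 4, 7}  B7 = {2, 4, 8}
Tree: B1–B2, B1–B3, B2–B4, B2–B5, B4–B6, B4–B7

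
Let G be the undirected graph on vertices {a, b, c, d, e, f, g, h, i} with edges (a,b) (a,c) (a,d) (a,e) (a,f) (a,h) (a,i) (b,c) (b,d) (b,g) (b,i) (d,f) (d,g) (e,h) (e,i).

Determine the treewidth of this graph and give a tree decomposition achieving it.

Treewidth 2.
Bags: B1 = {a, b, i}  B2 = {a, b, d}  B3 = {a, d, f}  B4 = {b, d, g}  B5 = {a, e, i}  B6 = {a, e, h}  B7 = {a, b, c}
Tree: B1–B2, B2–B3, B2–B4, B1–B5, B5–B6, B1–B7

Every bag has size at most 3, so the width is 3 − 1 = 2 and tw(G) ≤ 2. For the lower bound, the 3 vertices {b, d, g} are pairwise adjacent, and any tree decomposition puts a clique entirely inside one bag — forcing width ≥ 2. Combining the bounds, tw(G) = 2.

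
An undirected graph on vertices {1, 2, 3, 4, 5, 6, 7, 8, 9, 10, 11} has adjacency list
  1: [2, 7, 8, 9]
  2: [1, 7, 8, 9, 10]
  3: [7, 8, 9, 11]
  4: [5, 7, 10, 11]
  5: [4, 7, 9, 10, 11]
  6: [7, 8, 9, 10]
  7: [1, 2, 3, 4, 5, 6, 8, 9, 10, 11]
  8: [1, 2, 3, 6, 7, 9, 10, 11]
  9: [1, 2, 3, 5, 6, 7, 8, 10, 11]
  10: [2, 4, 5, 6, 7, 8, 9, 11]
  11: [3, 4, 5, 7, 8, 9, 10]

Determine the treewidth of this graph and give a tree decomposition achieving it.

Treewidth 4.
Bags: B1 = {2, 7, 8, 9, 10}  B2 = {7, 8, 9, 10, 11}  B3 = {5, 7, 9, 10, 11}  B4 = {3, 7, 8, 9, 11}  B5 = {4, 5, 7, 10, 11}  B6 = {6, 7, 8, 9, 10}  B7 = {1, 2, 7, 8, 9}
Tree: B1–B2, B2–B3, B2–B4, B3–B5, B1–B6, B1–B7

Every bag has size at most 5, so the width is 5 − 1 = 4 and tw(G) ≤ 4. Conversely, {1, 2, 7, 8, 9} is a clique of size 5, and the vertices of any clique must share a bag in every tree decomposition; so some bag has ≥ 5 vertices and tw(G) ≥ 4. Combining the bounds, tw(G) = 4.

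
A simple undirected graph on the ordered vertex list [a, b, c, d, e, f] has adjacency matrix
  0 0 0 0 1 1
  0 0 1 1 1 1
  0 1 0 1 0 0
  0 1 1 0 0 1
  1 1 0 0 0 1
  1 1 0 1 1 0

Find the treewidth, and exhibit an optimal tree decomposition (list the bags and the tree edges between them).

Treewidth 2.
One such decomposition:
Bags: B1 = {b, c, d}  B2 = {b, d, f}  B3 = {b, e, f}  B4 = {a, e, f}
Tree: B1–B2, B2–B3, B3–B4

Each bag holds 3 vertices, so the decomposition has width 2, which upper-bounds the treewidth. For the lower bound, the 3 vertices {b, c, d} are pairwise adjacent, and any tree decomposition puts a clique entirely inside one bag — forcing width ≥ 2. Hence tw(G) = 2 exactly.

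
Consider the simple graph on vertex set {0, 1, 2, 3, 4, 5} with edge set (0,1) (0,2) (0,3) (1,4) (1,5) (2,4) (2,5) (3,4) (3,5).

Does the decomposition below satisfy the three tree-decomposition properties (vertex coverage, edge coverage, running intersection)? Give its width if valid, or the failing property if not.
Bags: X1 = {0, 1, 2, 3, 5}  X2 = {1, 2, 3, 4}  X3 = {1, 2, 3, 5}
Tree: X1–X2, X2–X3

No — bags containing vertex 5 are not connected in the tree.

A tree decomposition must satisfy three properties: every vertex lies in some bag; for every edge, both endpoints lie together in some bag; and for every vertex, the bags containing it form a connected subtree. Here bags containing vertex 5 are not connected in the tree, so the decomposition is invalid.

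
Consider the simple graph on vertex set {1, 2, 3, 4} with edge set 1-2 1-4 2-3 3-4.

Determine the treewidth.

A width-2 tree decomposition is:
Bags: B1 = {1, 2, 4}  B2 = {2, 3, 4}
Tree: B1–B2
Every bag has size at most 3, so the width is 3 − 1 = 2 and tw(G) ≤ 2. The edges 4–1–2–3–4 form a cycle, so G is not a tree and its treewidth is at least 2. Combining the bounds, tw(G) = 2.

2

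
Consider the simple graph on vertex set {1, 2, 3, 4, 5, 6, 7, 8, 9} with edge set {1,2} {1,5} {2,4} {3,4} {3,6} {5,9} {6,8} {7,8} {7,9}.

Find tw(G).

2

A width-2 tree decomposition is:
Bags: B1 = {2, 3, 4}  B2 = {2, 3, 6}  B3 = {2, 6, 8}  B4 = {2, 7, 8}  B5 = {2, 7, 9}  B6 = {2, 5, 9}  B7 = {1, 2, 5}
Tree: B1–B2, B2–B3, B3–B4, B4–B5, B5–B6, B6–B7
Every bag has size at most 3, so the width is 3 − 1 = 2 and tw(G) ≤ 2. Since 2–4–3–6–8–7–9–5–1–2 is a cycle in G, G is not acyclic. Forests are exactly the graphs of treewidth ≤ 1, so tw(G) ≥ 2. Therefore the treewidth is 2.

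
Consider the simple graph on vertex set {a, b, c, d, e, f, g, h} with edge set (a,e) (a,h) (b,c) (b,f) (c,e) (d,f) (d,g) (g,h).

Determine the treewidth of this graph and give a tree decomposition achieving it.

Each bag holds 3 vertices, so the decomposition has width 2, which upper-bounds the treewidth. For the lower bound, G contains the cycle d–g–h–a–e–c–b–f–d, so G is not a forest; only forests have treewidth ≤ 1, hence tw(G) ≥ 2. Combining the bounds, tw(G) = 2.

Treewidth 2.
One such decomposition:
Bags: B1 = {d, g, h}  B2 = {a, d, h}  B3 = {a, d, e}  B4 = {c, d, e}  B5 = {b, c, d}  B6 = {b, d, f}
Tree: B1–B2, B2–B3, B3–B4, B4–B5, B5–B6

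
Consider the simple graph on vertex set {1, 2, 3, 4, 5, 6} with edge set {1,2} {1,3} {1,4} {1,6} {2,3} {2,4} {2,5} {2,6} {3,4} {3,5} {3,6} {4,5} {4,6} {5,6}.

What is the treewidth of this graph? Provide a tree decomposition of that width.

Every bag has size at most 5, so the width is 5 − 1 = 4 and tw(G) ≤ 4. On the other hand G contains the 5-clique {1, 2, 3, 4, 6}. A clique must lie in a single bag of any decomposition, so no decomposition can have width below 4. Combining the bounds, tw(G) = 4.

Treewidth 4.
One optimal decomposition is:
Bags: B1 = {1, 2, 3, 4, 6}  B2 = {2, 3, 4, 5, 6}
Tree: B1–B2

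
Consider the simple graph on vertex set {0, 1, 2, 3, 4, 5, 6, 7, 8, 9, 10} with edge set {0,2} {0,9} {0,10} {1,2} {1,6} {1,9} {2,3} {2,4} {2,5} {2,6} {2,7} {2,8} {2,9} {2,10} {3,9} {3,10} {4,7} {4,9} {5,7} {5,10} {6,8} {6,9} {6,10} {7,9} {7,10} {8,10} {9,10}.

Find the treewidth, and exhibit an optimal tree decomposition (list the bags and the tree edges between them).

Treewidth 3.
Bags: B1 = {2, 6, 9, 10}  B2 = {2, 6, 8, 10}  B3 = {2, 7, 9, 10}  B4 = {2, 5, 7, 10}  B5 = {2, 3, 9, 10}  B6 = {1, 2, 6, 9}  B7 = {2, 4, 7, 9}  B8 = {0, 2, 9, 10}
Tree: B1–B2, B1–B3, B3–B4, B3–B5, B1–B6, B3–B7, B5–B8

The largest bag has 4 vertices, giving width 3; this decomposition certifies tw(G) ≤ 3. Conversely, {2, 6, 8, 10} is a clique of size 4, and the vertices of any clique must share a bag in every tree decomposition; so some bag has ≥ 4 vertices and tw(G) ≥ 3. Therefore the treewidth is 3.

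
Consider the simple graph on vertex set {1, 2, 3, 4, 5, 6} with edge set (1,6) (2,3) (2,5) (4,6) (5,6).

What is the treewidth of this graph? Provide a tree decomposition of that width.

Treewidth 1.
One such decomposition:
Bags: B1 = {4, 6}  B2 = {5, 6}  B3 = {1, 6}  B4 = {2, 5}  B5 = {2, 3}
Tree: B1–B2, B2–B3, B2–B4, B4–B5

Each bag holds 2 vertices, so the decomposition has width 1, which upper-bounds the treewidth. G has an edge, so its treewidth is at least 1. The upper and lower bounds meet at 1, so that is the treewidth.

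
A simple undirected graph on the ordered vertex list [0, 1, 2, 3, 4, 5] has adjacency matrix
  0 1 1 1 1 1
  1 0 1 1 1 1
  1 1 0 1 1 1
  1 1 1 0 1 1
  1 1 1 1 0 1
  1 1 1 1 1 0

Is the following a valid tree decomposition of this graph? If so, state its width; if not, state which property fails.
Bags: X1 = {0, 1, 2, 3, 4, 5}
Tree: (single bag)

Yes; width 5.

Every vertex of G appears in some bag (union = {0, 1, 2, 3, 4, 5}); every edge is covered by a bag; and for each vertex v the set of bags containing v is connected in the bag tree. The decomposition is therefore valid. The largest bag has 6 vertices, so the width is 5.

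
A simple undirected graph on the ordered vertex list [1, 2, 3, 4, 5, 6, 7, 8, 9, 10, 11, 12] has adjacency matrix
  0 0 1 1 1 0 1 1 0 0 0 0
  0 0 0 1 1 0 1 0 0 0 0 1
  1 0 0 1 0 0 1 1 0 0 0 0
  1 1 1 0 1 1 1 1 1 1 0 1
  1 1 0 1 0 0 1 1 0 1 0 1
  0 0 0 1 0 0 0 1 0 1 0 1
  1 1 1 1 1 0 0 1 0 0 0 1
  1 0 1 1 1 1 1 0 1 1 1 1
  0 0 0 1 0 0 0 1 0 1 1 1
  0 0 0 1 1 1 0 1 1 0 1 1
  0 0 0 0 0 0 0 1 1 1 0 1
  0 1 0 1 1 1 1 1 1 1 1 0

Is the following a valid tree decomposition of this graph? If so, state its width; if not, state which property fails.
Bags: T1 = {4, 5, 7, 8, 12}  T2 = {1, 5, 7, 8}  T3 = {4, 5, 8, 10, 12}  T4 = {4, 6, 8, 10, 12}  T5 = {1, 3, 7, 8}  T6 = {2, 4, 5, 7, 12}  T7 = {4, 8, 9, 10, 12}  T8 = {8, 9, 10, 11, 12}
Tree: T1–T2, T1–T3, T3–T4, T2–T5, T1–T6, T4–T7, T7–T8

No — edge (4,1) lies in no bag.

A tree decomposition must satisfy three properties: every vertex lies in some bag; for every edge, both endpoints lie together in some bag; and for every vertex, the bags containing it form a connected subtree. Here edge (4,1) lies in no bag, so the decomposition is invalid.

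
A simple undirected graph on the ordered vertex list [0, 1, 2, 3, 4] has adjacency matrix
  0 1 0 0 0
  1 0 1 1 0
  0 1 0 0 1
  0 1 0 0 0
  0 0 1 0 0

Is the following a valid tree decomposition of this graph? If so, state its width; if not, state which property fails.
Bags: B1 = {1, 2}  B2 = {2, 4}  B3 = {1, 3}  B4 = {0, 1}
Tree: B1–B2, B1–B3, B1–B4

Yes; width 1.

Checking the three conditions: (i) the bags cover all of {0, 1, 2, 3, 4}; (ii) for each edge, some bag contains both endpoints; (iii) the bags containing any fixed vertex form a subtree. All hold, so the decomposition is valid with width 2 − 1 = 1.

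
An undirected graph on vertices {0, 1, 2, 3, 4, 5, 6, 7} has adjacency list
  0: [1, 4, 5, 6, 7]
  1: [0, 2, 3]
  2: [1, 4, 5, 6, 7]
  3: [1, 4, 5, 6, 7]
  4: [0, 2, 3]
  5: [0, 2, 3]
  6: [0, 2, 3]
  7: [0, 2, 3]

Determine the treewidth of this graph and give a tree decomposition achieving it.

Every bag has size at most 4, so the width is 4 − 1 = 3 and tw(G) ≤ 3. For the lower bound: the 4 vertex sets {1,2}, {3,5}, {0}, {7} are disjoint, each induces a connected subgraph, and every pair is joined by at least one edge of G. Contracting each set to a single vertex therefore yields K_{4} as a minor, and since treewidth is minor-monotone, tw(G) ≥ tw(K_{4}) = 3. The upper and lower bounds meet at 3, so that is the treewidth.

Treewidth 3.
Bags: B1 = {0, 1, 2, 3}  B2 = {0, 2, 3, 5}  B3 = {0, 2, 3, 7}  B4 = {0, 2, 3, 6}  B5 = {0, 2, 3, 4}
Tree: B1–B2, B2–B3, B3–B4, B4–B5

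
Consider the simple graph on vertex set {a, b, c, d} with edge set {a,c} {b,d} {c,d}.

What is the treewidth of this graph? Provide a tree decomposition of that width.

Every bag has size at most 2, so the width is 2 − 1 = 1 and tw(G) ≤ 1. Any graph with an edge has treewidth ≥ 1, and G has the edge b–d. Combining the bounds, tw(G) = 1.

Treewidth 1.
One optimal decomposition is:
Bags: B1 = {b, d}  B2 = {c, d}  B3 = {a, c}
Tree: B1–B2, B2–B3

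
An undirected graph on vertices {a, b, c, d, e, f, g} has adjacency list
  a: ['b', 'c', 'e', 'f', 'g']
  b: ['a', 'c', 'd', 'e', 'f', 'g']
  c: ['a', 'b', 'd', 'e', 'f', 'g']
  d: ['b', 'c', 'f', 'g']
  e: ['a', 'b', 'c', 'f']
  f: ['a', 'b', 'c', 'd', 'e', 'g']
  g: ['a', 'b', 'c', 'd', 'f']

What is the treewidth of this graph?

4

A width-4 tree decomposition is:
Bags: B1 = {b, c, d, f, g}  B2 = {a, b, c, f, g}  B3 = {a, b, c, e, f}
Tree: B1–B2, B2–B3
Each bag holds 5 vertices, so the decomposition has width 4, which upper-bounds the treewidth. For the lower bound, the 5 vertices {b, c, d, f, g} are pairwise adjacent, and any tree decomposition puts a clique entirely inside one bag — forcing width ≥ 4. Hence tw(G) = 4 exactly.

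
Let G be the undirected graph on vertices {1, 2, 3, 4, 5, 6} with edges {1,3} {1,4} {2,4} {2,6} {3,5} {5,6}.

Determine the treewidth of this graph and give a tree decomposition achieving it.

Every bag has size at most 3, so the width is 3 − 1 = 2 and tw(G) ≤ 2. Since 4–1–3–5–6–2–4 is a cycle in G, G is not acyclic. Forests are exactly the graphs of treewidth ≤ 1, so tw(G) ≥ 2. Therefore the treewidth is 2.

Treewidth 2.
One optimal decomposition is:
Bags: B1 = {1, 3, 4}  B2 = {3, 4, 5}  B3 = {4, 5, 6}  B4 = {2, 4, 6}
Tree: B1–B2, B2–B3, B3–B4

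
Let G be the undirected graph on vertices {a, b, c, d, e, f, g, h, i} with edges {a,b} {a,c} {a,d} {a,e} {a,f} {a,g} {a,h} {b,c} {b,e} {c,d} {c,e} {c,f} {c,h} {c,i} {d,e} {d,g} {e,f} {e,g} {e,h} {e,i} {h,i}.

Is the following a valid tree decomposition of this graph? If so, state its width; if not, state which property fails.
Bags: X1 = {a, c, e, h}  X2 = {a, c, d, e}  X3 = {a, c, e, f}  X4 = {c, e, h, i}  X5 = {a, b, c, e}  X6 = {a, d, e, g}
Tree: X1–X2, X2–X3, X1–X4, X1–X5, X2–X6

Every vertex of G appears in some bag (union = {a, b, c, d, e, f, g, h, i}); every edge is covered by a bag; and for each vertex v the set of bags containing v is connected in the bag tree. The decomposition is therefore valid. The largest bag has 4 vertices, so the width is 3.

Yes; width 3.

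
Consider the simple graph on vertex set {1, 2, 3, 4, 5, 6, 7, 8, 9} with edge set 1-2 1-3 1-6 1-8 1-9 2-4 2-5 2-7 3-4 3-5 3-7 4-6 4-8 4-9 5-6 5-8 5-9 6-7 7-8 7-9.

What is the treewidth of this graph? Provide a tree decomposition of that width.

Treewidth 4.
One such decomposition:
Bags: B1 = {1, 4, 5, 7, 9}  B2 = {1, 4, 5, 6, 7}  B3 = {1, 3, 4, 5, 7}  B4 = {1, 4, 5, 7, 8}  B5 = {1, 2, 4, 5, 7}
Tree: B1–B2, B2–B3, B3–B4, B4–B5

Every bag has size at most 5, so the width is 5 − 1 = 4 and tw(G) ≤ 4. For the lower bound: the 5 vertex sets {1,9}, {6,7}, {3,4}, {5}, {8} are disjoint, each induces a connected subgraph, and every pair is joined by at least one edge of G. Contracting each set to a single vertex therefore yields K_{5} as a minor, and since treewidth is minor-monotone, tw(G) ≥ tw(K_{5}) = 4. Hence tw(G) = 4 exactly.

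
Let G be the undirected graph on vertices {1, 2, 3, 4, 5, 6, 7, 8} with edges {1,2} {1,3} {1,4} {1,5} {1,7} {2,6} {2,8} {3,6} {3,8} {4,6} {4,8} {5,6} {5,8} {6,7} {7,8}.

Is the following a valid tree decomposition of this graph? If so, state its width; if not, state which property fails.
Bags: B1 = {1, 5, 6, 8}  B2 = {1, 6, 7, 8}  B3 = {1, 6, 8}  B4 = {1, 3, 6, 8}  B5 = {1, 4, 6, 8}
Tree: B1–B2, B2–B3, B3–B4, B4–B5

No — vertex 2 appears in no bag.

A tree decomposition must satisfy three properties: every vertex lies in some bag; for every edge, both endpoints lie together in some bag; and for every vertex, the bags containing it form a connected subtree. Here vertex 2 appears in no bag, so the decomposition is invalid.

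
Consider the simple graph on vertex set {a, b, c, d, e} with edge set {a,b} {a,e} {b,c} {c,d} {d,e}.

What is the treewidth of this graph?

2

A width-2 tree decomposition is:
Bags: B1 = {b, c, d}  B2 = {a, b, d}  B3 = {a, d, e}
Tree: B1–B2, B2–B3
Each bag holds 3 vertices, so the decomposition has width 2, which upper-bounds the treewidth. For the lower bound, G contains the cycle d–c–b–a–e–d, so G is not a forest; only forests have treewidth ≤ 1, hence tw(G) ≥ 2. Hence tw(G) = 2 exactly.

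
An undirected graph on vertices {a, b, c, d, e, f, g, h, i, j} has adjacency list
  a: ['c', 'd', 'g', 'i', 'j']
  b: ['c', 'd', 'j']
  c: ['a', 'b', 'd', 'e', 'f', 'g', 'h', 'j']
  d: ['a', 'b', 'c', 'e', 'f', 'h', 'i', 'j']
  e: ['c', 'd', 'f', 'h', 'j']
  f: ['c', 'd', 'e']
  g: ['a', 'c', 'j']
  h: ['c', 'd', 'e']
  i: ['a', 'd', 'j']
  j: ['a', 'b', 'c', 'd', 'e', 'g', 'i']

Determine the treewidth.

A width-3 tree decomposition is:
Bags: B1 = {b, c, d, j}  B2 = {a, c, d, j}  B3 = {c, d, e, j}  B4 = {c, d, e, h}  B5 = {a, c, g, j}  B6 = {c, d, e, f}  B7 = {a, d, i, j}
Tree: B1–B2, B1–B3, B3–B4, B2–B5, B3–B6, B2–B7
The largest bag has 4 vertices, giving width 3; this decomposition certifies tw(G) ≤ 3. For the lower bound, the 4 vertices {c, d, e, j} are pairwise adjacent, and any tree decomposition puts a clique entirely inside one bag — forcing width ≥ 3. The upper and lower bounds meet at 3, so that is the treewidth.

3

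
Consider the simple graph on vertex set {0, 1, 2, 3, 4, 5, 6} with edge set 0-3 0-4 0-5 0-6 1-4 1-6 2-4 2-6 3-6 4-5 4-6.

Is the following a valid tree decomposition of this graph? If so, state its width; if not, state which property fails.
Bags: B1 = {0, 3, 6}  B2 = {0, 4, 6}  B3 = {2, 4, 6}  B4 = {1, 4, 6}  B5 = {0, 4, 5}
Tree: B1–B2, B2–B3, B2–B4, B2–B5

Vertex coverage: the bags together contain {0, 1, 2, 3, 4, 5, 6}, the full vertex set. Edge coverage: each edge of G has both endpoints in at least one bag. Running intersection: for every vertex, the bags containing it form a connected subtree. All three properties hold, so this is a valid tree decomposition of width max|bag| − 1 = 2, and hence tw(G) ≤ 2.

Yes; width 2.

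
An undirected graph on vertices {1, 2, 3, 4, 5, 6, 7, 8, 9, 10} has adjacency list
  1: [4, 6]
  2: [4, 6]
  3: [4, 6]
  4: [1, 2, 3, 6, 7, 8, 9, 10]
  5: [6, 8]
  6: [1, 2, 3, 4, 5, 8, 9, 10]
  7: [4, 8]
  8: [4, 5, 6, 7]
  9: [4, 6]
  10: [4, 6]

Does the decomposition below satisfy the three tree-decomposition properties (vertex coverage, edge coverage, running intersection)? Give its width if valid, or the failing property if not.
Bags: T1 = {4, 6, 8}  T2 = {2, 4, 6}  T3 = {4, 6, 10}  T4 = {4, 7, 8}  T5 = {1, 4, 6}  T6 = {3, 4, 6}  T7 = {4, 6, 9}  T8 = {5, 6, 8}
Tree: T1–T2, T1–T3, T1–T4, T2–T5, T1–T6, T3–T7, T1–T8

Every vertex of G appears in some bag (union = {1, 2, 3, 4, 5, 6, 7, 8, 9, 10}); every edge is covered by a bag; and for each vertex v the set of bags containing v is connected in the bag tree. The decomposition is therefore valid. The largest bag has 3 vertices, so the width is 2.

Yes; width 2.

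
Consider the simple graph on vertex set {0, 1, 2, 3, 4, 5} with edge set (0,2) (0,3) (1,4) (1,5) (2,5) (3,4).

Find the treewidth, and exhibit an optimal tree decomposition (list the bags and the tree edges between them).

Treewidth 2.
One optimal decomposition is:
Bags: B1 = {0, 2, 3}  B2 = {2, 3, 4}  B3 = {1, 2, 4}  B4 = {1, 2, 5}
Tree: B1–B2, B2–B3, B3–B4

Each bag holds 3 vertices, so the decomposition has width 2, which upper-bounds the treewidth. Since 2–0–3–4–1–5–2 is a cycle in G, G is not acyclic. Forests are exactly the graphs of treewidth ≤ 1, so tw(G) ≥ 2. Hence tw(G) = 2 exactly.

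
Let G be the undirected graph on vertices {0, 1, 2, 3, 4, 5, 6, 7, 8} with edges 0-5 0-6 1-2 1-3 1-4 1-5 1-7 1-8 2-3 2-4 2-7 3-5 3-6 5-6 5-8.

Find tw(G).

2

A width-2 tree decomposition is:
Bags: B1 = {1, 3, 5}  B2 = {1, 2, 3}  B3 = {1, 5, 8}  B4 = {1, 2, 4}  B5 = {3, 5, 6}  B6 = {0, 5, 6}  B7 = {1, 2, 7}
Tree: B1–B2, B1–B3, B2–B4, B1–B5, B5–B6, B4–B7
Every bag has size at most 3, so the width is 3 − 1 = 2 and tw(G) ≤ 2. On the other hand G contains the 3-clique {0, 5, 6}. A clique must lie in a single bag of any decomposition, so no decomposition can have width below 2. Hence tw(G) = 2 exactly.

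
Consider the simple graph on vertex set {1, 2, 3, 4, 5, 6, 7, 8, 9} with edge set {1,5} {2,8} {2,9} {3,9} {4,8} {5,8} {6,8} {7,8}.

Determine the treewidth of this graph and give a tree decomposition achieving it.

Each bag holds 2 vertices, so the decomposition has width 1, which upper-bounds the treewidth. Since G has at least one edge (e.g. 9–2), it is not an edgeless graph, so tw(G) ≥ 1. Therefore the treewidth is 1.

Treewidth 1.
One such decomposition:
Bags: B1 = {2, 9}  B2 = {2, 8}  B3 = {5, 8}  B4 = {6, 8}  B5 = {3, 9}  B6 = {1, 5}  B7 = {7, 8}  B8 = {4, 8}
Tree: B1–B2, B2–B3, B3–B4, B1–B5, B3–B6, B4–B7, B4–B8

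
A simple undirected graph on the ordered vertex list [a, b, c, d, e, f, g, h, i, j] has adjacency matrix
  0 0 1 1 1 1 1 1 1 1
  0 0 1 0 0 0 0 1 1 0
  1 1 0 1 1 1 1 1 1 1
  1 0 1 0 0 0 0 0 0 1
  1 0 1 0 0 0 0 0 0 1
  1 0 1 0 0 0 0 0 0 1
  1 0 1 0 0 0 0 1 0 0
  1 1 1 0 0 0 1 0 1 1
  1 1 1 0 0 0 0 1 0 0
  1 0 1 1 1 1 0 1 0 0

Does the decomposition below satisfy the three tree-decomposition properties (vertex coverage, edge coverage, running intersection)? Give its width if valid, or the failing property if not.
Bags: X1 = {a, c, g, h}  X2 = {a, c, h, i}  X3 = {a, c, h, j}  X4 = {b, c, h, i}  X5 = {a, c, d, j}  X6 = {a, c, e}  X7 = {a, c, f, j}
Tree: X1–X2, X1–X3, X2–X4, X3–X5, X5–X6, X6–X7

A tree decomposition must satisfy three properties: every vertex lies in some bag; for every edge, both endpoints lie together in some bag; and for every vertex, the bags containing it form a connected subtree. Here edge (j,e) lies in no bag, so the decomposition is invalid.

No — edge (j,e) lies in no bag.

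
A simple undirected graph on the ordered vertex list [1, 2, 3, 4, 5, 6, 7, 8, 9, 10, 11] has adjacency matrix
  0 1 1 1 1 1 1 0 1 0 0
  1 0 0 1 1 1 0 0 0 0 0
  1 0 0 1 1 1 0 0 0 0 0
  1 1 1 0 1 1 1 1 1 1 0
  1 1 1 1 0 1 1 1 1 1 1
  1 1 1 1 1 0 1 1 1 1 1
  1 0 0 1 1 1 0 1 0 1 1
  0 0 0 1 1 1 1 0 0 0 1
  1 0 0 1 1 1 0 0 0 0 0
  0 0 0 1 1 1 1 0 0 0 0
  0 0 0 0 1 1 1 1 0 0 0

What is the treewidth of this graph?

4

A width-4 tree decomposition is:
Bags: B1 = {4, 5, 6, 7, 8}  B2 = {5, 6, 7, 8, 11}  B3 = {1, 4, 5, 6, 7}  B4 = {1, 4, 5, 6, 9}  B5 = {4, 5, 6, 7, 10}  B6 = {1, 2, 4, 5, 6}  B7 = {1, 3, 4, 5, 6}
Tree: B1–B2, B1–B3, B3–B4, B1–B5, B4–B6, B6–B7
Every bag has size at most 5, so the width is 5 − 1 = 4 and tw(G) ≤ 4. Conversely, {5, 6, 7, 8, 11} is a clique of size 5, and the vertices of any clique must share a bag in every tree decomposition; so some bag has ≥ 5 vertices and tw(G) ≥ 4. Hence tw(G) = 4 exactly.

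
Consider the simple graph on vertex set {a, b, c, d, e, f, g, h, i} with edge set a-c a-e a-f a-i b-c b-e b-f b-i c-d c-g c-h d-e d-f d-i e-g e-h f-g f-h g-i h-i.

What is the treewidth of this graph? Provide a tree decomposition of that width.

Treewidth 4.
One such decomposition:
Bags: B1 = {b, c, e, f, i}  B2 = {c, e, f, h, i}  B3 = {c, e, f, g, i}  B4 = {c, d, e, f, i}  B5 = {a, c, e, f, i}
Tree: B1–B2, B2–B3, B3–B4, B4–B5

Each bag holds 5 vertices, so the decomposition has width 4, which upper-bounds the treewidth. For the lower bound: the 5 vertex sets {b,e}, {c,h}, {g,i}, {f}, {d} are disjoint, each induces a connected subgraph, and every pair is joined by at least one edge of G. Contracting each set to a single vertex therefore yields K_{5} as a minor, and since treewidth is minor-monotone, tw(G) ≥ tw(K_{5}) = 4. Hence tw(G) = 4 exactly.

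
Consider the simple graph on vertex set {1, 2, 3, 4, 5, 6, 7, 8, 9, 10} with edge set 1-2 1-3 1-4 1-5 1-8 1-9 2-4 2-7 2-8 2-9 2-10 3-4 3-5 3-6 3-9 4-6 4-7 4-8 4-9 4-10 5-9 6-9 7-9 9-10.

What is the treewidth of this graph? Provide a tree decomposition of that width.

Treewidth 3.
One optimal decomposition is:
Bags: B1 = {1, 2, 4, 9}  B2 = {1, 3, 4, 9}  B3 = {2, 4, 9, 10}  B4 = {1, 3, 5, 9}  B5 = {2, 4, 7, 9}  B6 = {1, 2, 4, 8}  B7 = {3, 4, 6, 9}
Tree: B1–B2, B1–B3, B2–B4, B3–B5, B1–B6, B2–B7

The largest bag has 4 vertices, giving width 3; this decomposition certifies tw(G) ≤ 3. On the other hand G contains the 4-clique {1, 2, 4, 8}. A clique must lie in a single bag of any decomposition, so no decomposition can have width below 3. Hence tw(G) = 3 exactly.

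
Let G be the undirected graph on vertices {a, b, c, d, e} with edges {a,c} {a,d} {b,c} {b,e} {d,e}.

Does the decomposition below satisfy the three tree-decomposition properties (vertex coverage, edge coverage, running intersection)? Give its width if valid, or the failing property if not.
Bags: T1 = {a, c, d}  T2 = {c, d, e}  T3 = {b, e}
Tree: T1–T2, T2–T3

A tree decomposition must satisfy three properties: every vertex lies in some bag; for every edge, both endpoints lie together in some bag; and for every vertex, the bags containing it form a connected subtree. Here edge (c,b) lies in no bag, so the decomposition is invalid.

No — edge (c,b) lies in no bag.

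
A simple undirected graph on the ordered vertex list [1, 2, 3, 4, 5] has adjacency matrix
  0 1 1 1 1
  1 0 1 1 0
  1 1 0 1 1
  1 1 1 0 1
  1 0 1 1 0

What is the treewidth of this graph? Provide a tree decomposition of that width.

Treewidth 3.
One optimal decomposition is:
Bags: B1 = {1, 3, 4, 5}  B2 = {1, 2, 3, 4}
Tree: B1–B2

The largest bag has 4 vertices, giving width 3; this decomposition certifies tw(G) ≤ 3. Conversely, {1, 2, 3, 4} is a clique of size 4, and the vertices of any clique must share a bag in every tree decomposition; so some bag has ≥ 4 vertices and tw(G) ≥ 3. Combining the bounds, tw(G) = 3.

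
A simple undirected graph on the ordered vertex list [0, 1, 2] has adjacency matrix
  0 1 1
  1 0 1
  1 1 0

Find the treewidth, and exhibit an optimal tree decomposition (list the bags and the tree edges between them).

With just one bag of size 3, the width is 3 − 1 = 2, so tw(G) ≤ 2. For the lower bound, the 3 vertices {0, 1, 2} are pairwise adjacent, and any tree decomposition puts a clique entirely inside one bag — forcing width ≥ 2. Therefore the treewidth is 2.

Treewidth 2.
Bags: B1 = {0, 1, 2}
Tree: (single bag)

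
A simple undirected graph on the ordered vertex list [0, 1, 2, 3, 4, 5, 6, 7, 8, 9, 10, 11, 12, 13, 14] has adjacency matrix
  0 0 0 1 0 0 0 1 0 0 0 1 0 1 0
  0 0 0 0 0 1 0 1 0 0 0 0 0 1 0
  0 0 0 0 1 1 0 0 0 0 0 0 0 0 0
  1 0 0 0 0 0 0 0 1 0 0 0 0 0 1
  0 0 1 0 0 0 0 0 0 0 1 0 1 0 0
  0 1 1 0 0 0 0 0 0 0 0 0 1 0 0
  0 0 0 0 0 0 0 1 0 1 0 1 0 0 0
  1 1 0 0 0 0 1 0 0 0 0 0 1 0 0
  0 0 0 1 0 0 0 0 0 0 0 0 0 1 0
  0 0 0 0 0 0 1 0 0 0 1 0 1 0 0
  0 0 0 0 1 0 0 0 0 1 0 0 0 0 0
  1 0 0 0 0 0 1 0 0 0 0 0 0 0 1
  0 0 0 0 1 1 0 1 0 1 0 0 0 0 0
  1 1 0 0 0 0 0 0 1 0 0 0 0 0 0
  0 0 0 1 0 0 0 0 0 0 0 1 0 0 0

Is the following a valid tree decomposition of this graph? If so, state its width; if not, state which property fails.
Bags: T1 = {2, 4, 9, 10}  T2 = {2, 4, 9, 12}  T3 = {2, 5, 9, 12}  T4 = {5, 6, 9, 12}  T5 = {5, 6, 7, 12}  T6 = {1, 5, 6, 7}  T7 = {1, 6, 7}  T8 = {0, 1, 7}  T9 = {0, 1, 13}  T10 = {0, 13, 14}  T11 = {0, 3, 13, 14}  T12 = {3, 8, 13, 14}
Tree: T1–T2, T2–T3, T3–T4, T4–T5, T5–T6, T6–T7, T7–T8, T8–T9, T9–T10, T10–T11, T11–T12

No — vertex 11 appears in no bag.

A tree decomposition must satisfy three properties: every vertex lies in some bag; for every edge, both endpoints lie together in some bag; and for every vertex, the bags containing it form a connected subtree. Here vertex 11 appears in no bag, so the decomposition is invalid.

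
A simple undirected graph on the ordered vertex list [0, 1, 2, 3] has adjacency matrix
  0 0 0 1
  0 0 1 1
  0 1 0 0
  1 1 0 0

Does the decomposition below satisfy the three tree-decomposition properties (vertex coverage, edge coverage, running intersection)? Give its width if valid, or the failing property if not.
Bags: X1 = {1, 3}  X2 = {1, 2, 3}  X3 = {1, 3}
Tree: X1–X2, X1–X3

No — vertex 0 appears in no bag.

A tree decomposition must satisfy three properties: every vertex lies in some bag; for every edge, both endpoints lie together in some bag; and for every vertex, the bags containing it form a connected subtree. Here vertex 0 appears in no bag, so the decomposition is invalid.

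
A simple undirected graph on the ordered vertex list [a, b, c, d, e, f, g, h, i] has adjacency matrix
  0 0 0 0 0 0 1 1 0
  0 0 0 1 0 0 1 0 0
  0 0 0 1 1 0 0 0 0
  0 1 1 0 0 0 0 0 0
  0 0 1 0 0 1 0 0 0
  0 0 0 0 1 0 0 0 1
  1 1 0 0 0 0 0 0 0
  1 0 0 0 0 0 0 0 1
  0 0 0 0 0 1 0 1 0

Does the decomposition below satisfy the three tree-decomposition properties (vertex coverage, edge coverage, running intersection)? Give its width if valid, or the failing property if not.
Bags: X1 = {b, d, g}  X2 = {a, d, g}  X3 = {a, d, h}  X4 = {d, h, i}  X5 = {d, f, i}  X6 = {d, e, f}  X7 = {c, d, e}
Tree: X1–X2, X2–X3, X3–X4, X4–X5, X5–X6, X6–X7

Every vertex of G appears in some bag (union = {a, b, c, d, e, f, g, h, i}); every edge is covered by a bag; and for each vertex v the set of bags containing v is connected in the bag tree. The decomposition is therefore valid. The largest bag has 3 vertices, so the width is 2.

Yes; width 2.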